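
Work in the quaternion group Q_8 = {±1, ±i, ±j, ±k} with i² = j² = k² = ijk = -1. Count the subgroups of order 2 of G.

|G| = 8 and 2 | 8, so subgroups of order 2 are possible by Lagrange.
The subgroups of order 2 are: {1, -1}.
So G has 1 subgroup of order 2.

1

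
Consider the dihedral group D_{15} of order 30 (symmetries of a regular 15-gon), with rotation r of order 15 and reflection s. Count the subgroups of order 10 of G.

3

|G| = 30 and 10 | 30, so subgroups of order 10 are possible by Lagrange.
The subgroups of order 10 are: {e, r^3, r^6, r^9, r^12, rs, r^4s, r^7s, r^10s, r^13s}; {e, r^3, r^6, r^9, r^12, r^2s, r^5s, r^8s, r^11s, r^14s}; {e, r^3, r^6, r^9, r^12, s, r^3s, r^6s, r^9s, r^12s}.
So G has 3 subgroups of order 10.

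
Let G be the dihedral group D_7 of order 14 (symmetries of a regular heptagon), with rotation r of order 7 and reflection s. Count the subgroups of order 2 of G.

7

|G| = 14 and 2 | 14, so subgroups of order 2 are possible by Lagrange.
The subgroups of order 2 are: {e, r^2s}; {e, r^3s}; {e, r^4s}; {e, r^5s}; … (7 in all).
So G has 7 subgroups of order 2.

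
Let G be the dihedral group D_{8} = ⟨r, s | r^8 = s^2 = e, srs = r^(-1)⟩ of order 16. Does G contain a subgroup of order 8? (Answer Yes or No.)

Yes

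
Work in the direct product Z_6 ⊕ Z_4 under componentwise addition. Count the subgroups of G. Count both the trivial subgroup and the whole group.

16

|G| = 24, so by Lagrange every subgroup order divides 24. Divisors: 1, 2, 3, 4, 6, 8, 12, 24.
Subgroups by order — order 1: 1; order 2: 3; order 3: 1; order 4: 3; order 6: 3; order 8: 1; order 12: 3; order 24: 1.
Total: 1 + 3 + 1 + 3 + 3 + 1 + 3 + 1 = 16.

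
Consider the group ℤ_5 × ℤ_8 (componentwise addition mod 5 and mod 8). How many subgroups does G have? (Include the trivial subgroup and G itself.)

8

|G| = 40, so by Lagrange every subgroup order divides 40. Divisors: 1, 2, 4, 5, 8, 10, 20, 40.
Subgroups by order — order 1: 1; order 2: 1; order 4: 1; order 5: 1; order 8: 1; order 10: 1; order 20: 1; order 40: 1.
Total: 1 + 1 + 1 + 1 + 1 + 1 + 1 + 1 = 8.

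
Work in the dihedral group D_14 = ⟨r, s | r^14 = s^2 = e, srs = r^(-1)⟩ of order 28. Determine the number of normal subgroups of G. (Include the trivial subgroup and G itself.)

7

G has 28 subgroups. Checking conjugation-invariance by order — order 1: 1/1 normal; order 2: 1/15 normal; order 4: 0/7 normal; order 7: 1/1 normal; order 14: 3/3 normal; order 28: 1/1 normal.
Total normal subgroups: 7.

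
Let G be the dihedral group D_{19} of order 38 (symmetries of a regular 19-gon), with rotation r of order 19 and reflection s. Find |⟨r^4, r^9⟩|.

|⟨r^4⟩| = 19 and |⟨r^9⟩| = 19, so |H| is a multiple of lcm(19, 19) = 19 and divides |G| = 38.
Closing under the operation: H = {e, r, r^2, r^3, r^4, r^5, r^6, r^7, r^8, r^9, r^10, r^11, r^12, r^13, r^14, r^15, r^16, r^17, r^18}, so |H| = 19.

19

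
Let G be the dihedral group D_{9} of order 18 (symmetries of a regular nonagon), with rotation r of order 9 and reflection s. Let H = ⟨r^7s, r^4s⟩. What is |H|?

|⟨r^7s⟩| = 2 and |⟨r^4s⟩| = 2, so |H| is a multiple of lcm(2, 2) = 2 and divides |G| = 18.
Closing under the operation: H = {e, r^3, r^6, rs, r^4s, r^7s}, so |H| = 6.

6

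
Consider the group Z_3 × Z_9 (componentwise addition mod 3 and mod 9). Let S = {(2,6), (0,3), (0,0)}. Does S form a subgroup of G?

No

(0,3) ∈ S but its inverse (0,6) ∉ S, so S is not a subgroup.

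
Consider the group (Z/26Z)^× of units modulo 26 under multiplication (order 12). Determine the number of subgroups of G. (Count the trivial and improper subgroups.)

6

|G| = 12, so by Lagrange every subgroup order divides 12. Divisors: 1, 2, 3, 4, 6, 12.
Subgroups by order — order 1: 1; order 2: 1; order 3: 1; order 4: 1; order 6: 1; order 12: 1.
Total: 1 + 1 + 1 + 1 + 1 + 1 = 6.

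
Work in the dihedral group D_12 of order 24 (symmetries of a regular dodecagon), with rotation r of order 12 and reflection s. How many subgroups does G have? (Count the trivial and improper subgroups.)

34

|G| = 24, so by Lagrange every subgroup order divides 24. Divisors: 1, 2, 3, 4, 6, 8, 12, 24.
Subgroups by order — order 1: 1; order 2: 13; order 3: 1; order 4: 7; order 6: 5; order 8: 3; order 12: 3; order 24: 1.
Total: 1 + 13 + 1 + 7 + 5 + 3 + 3 + 1 = 34.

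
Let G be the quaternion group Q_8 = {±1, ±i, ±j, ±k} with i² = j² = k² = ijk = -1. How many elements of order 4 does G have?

6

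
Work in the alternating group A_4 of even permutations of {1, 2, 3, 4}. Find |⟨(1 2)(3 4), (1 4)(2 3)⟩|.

4

|⟨(1 2)(3 4)⟩| = 2 and |⟨(1 4)(2 3)⟩| = 2, so |H| is a multiple of lcm(2, 2) = 2 and divides |G| = 12.
Closing under the operation: H = {e, (1 2)(3 4), (1 3)(2 4), (1 4)(2 3)}, so |H| = 4.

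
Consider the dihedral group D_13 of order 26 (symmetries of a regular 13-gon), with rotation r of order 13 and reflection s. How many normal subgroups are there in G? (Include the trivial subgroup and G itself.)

3

G has 16 subgroups. Checking conjugation-invariance by order — order 1: 1/1 normal; order 2: 0/13 normal; order 13: 1/1 normal; order 26: 1/1 normal.
Total normal subgroups: 3.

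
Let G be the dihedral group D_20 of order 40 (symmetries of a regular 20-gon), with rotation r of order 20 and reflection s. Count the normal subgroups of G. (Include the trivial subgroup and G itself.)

9

G has 48 subgroups. Checking conjugation-invariance by order — order 1: 1/1 normal; order 2: 1/21 normal; order 4: 1/11 normal; order 5: 1/1 normal; order 8: 0/5 normal; order 10: 1/5 normal; order 20: 3/3 normal; order 40: 1/1 normal.
Total normal subgroups: 9.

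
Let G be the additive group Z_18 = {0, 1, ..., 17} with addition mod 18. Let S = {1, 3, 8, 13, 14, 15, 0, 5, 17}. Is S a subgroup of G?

No

8 ∈ S but its inverse 10 ∉ S, so S is not a subgroup.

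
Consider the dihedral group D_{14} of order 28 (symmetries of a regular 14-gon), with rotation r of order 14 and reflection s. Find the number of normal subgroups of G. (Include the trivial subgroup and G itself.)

7

G has 28 subgroups. Checking conjugation-invariance by order — order 1: 1/1 normal; order 2: 1/15 normal; order 4: 0/7 normal; order 7: 1/1 normal; order 14: 3/3 normal; order 28: 1/1 normal.
Total normal subgroups: 7.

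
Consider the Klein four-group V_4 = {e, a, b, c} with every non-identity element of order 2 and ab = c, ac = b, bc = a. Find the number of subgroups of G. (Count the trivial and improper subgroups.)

5

|G| = 4, so by Lagrange every subgroup order divides 4. Divisors: 1, 2, 4.
Subgroups by order — order 1: 1; order 2: 3; order 4: 1.
Total: 1 + 3 + 1 = 5.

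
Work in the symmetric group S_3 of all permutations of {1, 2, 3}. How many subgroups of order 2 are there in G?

3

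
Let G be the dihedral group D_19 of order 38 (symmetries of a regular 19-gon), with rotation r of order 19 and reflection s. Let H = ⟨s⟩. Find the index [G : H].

|⟨s⟩| = 2 and |G| = 38.
By Lagrange, [G : H] = |G|/|H| = 38/2 = 19.

19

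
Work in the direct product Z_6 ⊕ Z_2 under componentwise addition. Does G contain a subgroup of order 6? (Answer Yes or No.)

6 | 12. A subgroup of order 6 is {(0,0), (0,1), (2,0), (2,1), (4,0), (4,1)}.

Yes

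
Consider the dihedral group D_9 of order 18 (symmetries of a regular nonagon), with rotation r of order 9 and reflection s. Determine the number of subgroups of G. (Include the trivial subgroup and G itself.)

|G| = 18, so by Lagrange every subgroup order divides 18. Divisors: 1, 2, 3, 6, 9, 18.
Subgroups by order — order 1: 1; order 2: 9; order 3: 1; order 6: 3; order 9: 1; order 18: 1.
Total: 1 + 9 + 1 + 3 + 1 + 1 = 16.

16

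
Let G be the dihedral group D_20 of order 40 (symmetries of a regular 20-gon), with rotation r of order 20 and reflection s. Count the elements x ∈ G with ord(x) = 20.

The elements of order 20 are: r, r^3, r^7, r^9, r^11, r^13, r^17, r^19.
That's 8.

8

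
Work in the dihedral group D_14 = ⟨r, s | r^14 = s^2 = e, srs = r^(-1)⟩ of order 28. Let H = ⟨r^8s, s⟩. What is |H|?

14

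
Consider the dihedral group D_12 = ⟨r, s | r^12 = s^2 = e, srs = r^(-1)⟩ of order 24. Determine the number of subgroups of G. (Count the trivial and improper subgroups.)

34

|G| = 24, so by Lagrange every subgroup order divides 24. Divisors: 1, 2, 3, 4, 6, 8, 12, 24.
Subgroups by order — order 1: 1; order 2: 13; order 3: 1; order 4: 7; order 6: 5; order 8: 3; order 12: 3; order 24: 1.
Total: 1 + 13 + 1 + 7 + 5 + 3 + 3 + 1 = 34.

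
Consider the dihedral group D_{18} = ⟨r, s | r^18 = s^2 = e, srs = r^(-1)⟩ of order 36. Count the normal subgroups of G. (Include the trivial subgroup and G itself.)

G has 45 subgroups. Checking conjugation-invariance by order — order 1: 1/1 normal; order 2: 1/19 normal; order 3: 1/1 normal; order 4: 0/9 normal; order 6: 1/7 normal; order 9: 1/1 normal; order 12: 0/3 normal; order 18: 3/3 normal; order 36: 1/1 normal.
Total normal subgroups: 9.

9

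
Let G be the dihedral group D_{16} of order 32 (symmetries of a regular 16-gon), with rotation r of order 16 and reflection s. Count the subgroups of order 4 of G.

9

|G| = 32 and 4 | 32, so subgroups of order 4 are possible by Lagrange.
The subgroups of order 4 are: {e, r^8, r^2s, r^10s}; {e, r^8, r^3s, r^11s}; {e, r^4, r^8, r^12}; {e, r^8, r^4s, r^12s}; … (9 in all).
So G has 9 subgroups of order 4.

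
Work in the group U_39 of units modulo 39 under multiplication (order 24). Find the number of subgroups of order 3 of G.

1

|G| = 24 and 3 | 24, so subgroups of order 3 are possible by Lagrange.
The subgroups of order 3 are: {1, 16, 22}.
So G has 1 subgroup of order 3.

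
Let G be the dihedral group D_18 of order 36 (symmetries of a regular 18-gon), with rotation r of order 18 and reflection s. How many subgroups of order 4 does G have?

|G| = 36 and 4 | 36, so subgroups of order 4 are possible by Lagrange.
The subgroups of order 4 are: {e, r^9, rs, r^10s}; {e, r^9, r^2s, r^11s}; {e, r^9, r^3s, r^12s}; {e, r^9, r^4s, r^13s}; … (9 in all).
So G has 9 subgroups of order 4.

9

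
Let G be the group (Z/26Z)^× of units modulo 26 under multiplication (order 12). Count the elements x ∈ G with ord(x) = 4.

2

The elements of order 4 are: 5, 21.
That's 2.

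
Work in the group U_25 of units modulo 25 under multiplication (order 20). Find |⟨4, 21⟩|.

10

|⟨4⟩| = 10 and |⟨21⟩| = 5, so |H| is a multiple of lcm(10, 5) = 10 and divides |G| = 20.
Closing under the operation: H = {1, 4, 6, 9, 11, 14, 16, 19, 21, 24}, so |H| = 10.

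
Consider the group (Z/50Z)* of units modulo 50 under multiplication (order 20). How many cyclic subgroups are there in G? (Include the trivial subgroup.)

Group the elements of G by the cyclic subgroup they generate; each cyclic subgroup of order d accounts for φ(d) elements.
Cyclic subgroups by order — order 1: 1; order 2: 1; order 4: 1; order 5: 1; order 10: 1; order 20: 1.
Total: 6.

6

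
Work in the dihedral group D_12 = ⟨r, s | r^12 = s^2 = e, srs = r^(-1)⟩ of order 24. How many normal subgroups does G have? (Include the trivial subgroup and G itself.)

G has 34 subgroups. Checking conjugation-invariance by order — order 1: 1/1 normal; order 2: 1/13 normal; order 3: 1/1 normal; order 4: 1/7 normal; order 6: 1/5 normal; order 8: 0/3 normal; order 12: 3/3 normal; order 24: 1/1 normal.
Total normal subgroups: 9.

9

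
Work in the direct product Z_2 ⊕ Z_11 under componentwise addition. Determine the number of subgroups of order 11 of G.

|G| = 22 and 11 | 22, so subgroups of order 11 are possible by Lagrange.
The subgroups of order 11 are: {(0,0), (0,1), (0,2), (0,3), (0,4), (0,5), (0,6), (0,7), (0,8), (0,9), (0,10)}.
So G has 1 subgroup of order 11.

1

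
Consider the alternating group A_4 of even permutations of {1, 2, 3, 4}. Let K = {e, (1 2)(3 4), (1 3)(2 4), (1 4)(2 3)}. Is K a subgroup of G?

Yes

|K| = 4 divides |G| = 12, consistent with Lagrange.
K contains the identity, every element's inverse is in K, and K is closed under ∘: it is a subgroup.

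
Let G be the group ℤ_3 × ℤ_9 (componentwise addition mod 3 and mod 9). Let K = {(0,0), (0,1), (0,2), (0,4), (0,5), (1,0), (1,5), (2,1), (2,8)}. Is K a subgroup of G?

No

(0,1) ∈ K but its inverse (0,8) ∉ K, so K is not a subgroup.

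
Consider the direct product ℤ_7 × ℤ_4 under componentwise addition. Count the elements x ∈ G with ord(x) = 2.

An element (a,b) has order lcm(ord(a), ord(b)); count pairs with lcm equal to 2.
Enumerating gives 1 such elements.

1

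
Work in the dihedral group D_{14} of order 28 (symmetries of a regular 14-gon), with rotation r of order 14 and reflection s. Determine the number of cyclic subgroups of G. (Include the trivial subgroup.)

18

Group the elements of G by the cyclic subgroup they generate; each cyclic subgroup of order d accounts for φ(d) elements.
Cyclic subgroups by order — order 1: 1; order 2: 15; order 7: 1; order 14: 1.
Total: 18.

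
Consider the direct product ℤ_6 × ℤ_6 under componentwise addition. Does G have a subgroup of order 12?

Yes

12 | 36. A subgroup of order 12 is {(0,0), (0,1), (0,2), (0,3), (0,4), (0,5), (3,0), (3,1), (3,2), (3,3), (3,4), (3,5)}.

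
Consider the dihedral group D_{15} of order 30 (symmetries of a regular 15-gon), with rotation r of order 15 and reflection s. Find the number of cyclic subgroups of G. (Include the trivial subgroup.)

Each element a generates a cyclic subgroup ⟨a⟩; distinct elements may generate the same one (a cyclic group of order d has φ(d) generators).
Cyclic subgroups by order — order 1: 1; order 2: 15; order 3: 1; order 5: 1; order 15: 1.
Total: 19.

19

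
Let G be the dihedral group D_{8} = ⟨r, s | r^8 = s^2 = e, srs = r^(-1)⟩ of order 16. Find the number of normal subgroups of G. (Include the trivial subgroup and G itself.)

G has 19 subgroups. Checking conjugation-invariance by order — order 1: 1/1 normal; order 2: 1/9 normal; order 4: 1/5 normal; order 8: 3/3 normal; order 16: 1/1 normal.
Total normal subgroups: 7.

7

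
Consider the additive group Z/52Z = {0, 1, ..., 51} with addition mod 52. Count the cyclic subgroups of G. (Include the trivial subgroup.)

6

Group the elements of G by the cyclic subgroup they generate; each cyclic subgroup of order d accounts for φ(d) elements.
Cyclic subgroups by order — order 1: 1; order 2: 1; order 4: 1; order 13: 1; order 26: 1; order 52: 1.
Total: 6.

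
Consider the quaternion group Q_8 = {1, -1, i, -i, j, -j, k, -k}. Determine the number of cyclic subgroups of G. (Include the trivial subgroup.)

5

Each element a generates a cyclic subgroup ⟨a⟩; distinct elements may generate the same one (a cyclic group of order d has φ(d) generators).
Cyclic subgroups by order — order 1: 1; order 2: 1; order 4: 3.
Total: 5.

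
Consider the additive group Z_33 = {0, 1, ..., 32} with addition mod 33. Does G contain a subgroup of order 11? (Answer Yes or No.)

11 | 33. A subgroup of order 11 is {0, 3, 6, 9, 12, 15, 18, 21, 24, 27, 30}.

Yes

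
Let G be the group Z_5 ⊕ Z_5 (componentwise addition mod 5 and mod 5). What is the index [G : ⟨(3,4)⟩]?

|⟨(3,4)⟩| = 5 and |G| = 25.
By Lagrange, [G : H] = |G|/|H| = 25/5 = 5.

5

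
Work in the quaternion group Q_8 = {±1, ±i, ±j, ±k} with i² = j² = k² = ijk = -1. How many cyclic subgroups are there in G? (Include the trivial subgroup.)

5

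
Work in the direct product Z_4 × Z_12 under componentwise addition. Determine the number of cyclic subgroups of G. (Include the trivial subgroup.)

20

Group the elements of G by the cyclic subgroup they generate; each cyclic subgroup of order d accounts for φ(d) elements.
Cyclic subgroups by order — order 1: 1; order 2: 3; order 3: 1; order 4: 6; order 6: 3; order 12: 6.
Total: 20.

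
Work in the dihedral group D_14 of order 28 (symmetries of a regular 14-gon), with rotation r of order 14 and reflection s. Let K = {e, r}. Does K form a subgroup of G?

No

r ∈ K but its inverse r^13 ∉ K, so K is not a subgroup.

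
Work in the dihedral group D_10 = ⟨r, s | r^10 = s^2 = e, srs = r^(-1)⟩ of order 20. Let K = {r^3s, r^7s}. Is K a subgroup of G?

No

The identity e ∉ K, so K is not a subgroup.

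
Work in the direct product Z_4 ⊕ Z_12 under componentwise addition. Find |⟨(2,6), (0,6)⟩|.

4

|⟨(2,6)⟩| = 2 and |⟨(0,6)⟩| = 2, so |H| is a multiple of lcm(2, 2) = 2 and divides |G| = 48.
Closing under the operation: H = {(0,0), (0,6), (2,0), (2,6)}, so |H| = 4.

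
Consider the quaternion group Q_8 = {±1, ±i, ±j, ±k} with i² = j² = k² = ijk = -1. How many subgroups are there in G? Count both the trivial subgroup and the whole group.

6

|G| = 8, so by Lagrange every subgroup order divides 8. Divisors: 1, 2, 4, 8.
Subgroups by order — order 1: 1; order 2: 1; order 4: 3; order 8: 1.
Total: 1 + 1 + 3 + 1 = 6.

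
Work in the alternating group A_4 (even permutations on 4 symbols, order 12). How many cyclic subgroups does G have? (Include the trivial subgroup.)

Each element a generates a cyclic subgroup ⟨a⟩; distinct elements may generate the same one (a cyclic group of order d has φ(d) generators).
Cyclic subgroups by order — order 1: 1; order 2: 3; order 3: 4.
Total: 8.

8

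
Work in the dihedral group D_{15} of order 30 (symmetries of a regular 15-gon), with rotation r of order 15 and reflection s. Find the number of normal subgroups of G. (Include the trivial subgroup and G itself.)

5

G has 28 subgroups. Checking conjugation-invariance by order — order 1: 1/1 normal; order 2: 0/15 normal; order 3: 1/1 normal; order 5: 1/1 normal; order 6: 0/5 normal; order 10: 0/3 normal; order 15: 1/1 normal; order 30: 1/1 normal.
Total normal subgroups: 5.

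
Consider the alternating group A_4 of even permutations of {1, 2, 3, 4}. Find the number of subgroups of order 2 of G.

3

|G| = 12 and 2 | 12, so subgroups of order 2 are possible by Lagrange.
The subgroups of order 2 are: {e, (1 2)(3 4)}; {e, (1 3)(2 4)}; {e, (1 4)(2 3)}.
So G has 3 subgroups of order 2.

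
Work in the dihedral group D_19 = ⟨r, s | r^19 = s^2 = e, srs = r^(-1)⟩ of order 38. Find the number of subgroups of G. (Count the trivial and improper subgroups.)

|G| = 38, so by Lagrange every subgroup order divides 38. Divisors: 1, 2, 19, 38.
Subgroups by order — order 1: 1; order 2: 19; order 19: 1; order 38: 1.
Total: 1 + 19 + 1 + 1 = 22.

22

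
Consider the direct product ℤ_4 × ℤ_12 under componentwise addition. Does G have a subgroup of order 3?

3 | 48. A subgroup of order 3 is {(0,0), (0,4), (0,8)}.

Yes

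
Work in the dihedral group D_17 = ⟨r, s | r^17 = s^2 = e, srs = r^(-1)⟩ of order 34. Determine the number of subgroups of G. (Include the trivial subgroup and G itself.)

20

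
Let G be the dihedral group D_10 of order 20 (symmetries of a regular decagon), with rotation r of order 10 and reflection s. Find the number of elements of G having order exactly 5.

The elements of order 5 are: r^2, r^4, r^6, r^8.
That's 4.

4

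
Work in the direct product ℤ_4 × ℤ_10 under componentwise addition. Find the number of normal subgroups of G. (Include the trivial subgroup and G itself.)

G is abelian, so every subgroup is normal.
G has 16 subgroups in total, hence 16 normal subgroups.

16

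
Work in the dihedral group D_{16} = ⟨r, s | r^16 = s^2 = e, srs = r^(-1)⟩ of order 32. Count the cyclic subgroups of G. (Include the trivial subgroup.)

Each element a generates a cyclic subgroup ⟨a⟩; distinct elements may generate the same one (a cyclic group of order d has φ(d) generators).
Cyclic subgroups by order — order 1: 1; order 2: 17; order 4: 1; order 8: 1; order 16: 1.
Total: 21.

21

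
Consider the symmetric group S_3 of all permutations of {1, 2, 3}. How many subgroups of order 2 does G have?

|G| = 6 and 2 | 6, so subgroups of order 2 are possible by Lagrange.
The subgroups of order 2 are: {e, (1 2)}; {e, (1 3)}; {e, (2 3)}.
So G has 3 subgroups of order 2.

3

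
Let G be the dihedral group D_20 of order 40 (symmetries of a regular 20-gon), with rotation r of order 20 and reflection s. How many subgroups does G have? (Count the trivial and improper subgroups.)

48

|G| = 40, so by Lagrange every subgroup order divides 40. Divisors: 1, 2, 4, 5, 8, 10, 20, 40.
Subgroups by order — order 1: 1; order 2: 21; order 4: 11; order 5: 1; order 8: 5; order 10: 5; order 20: 3; order 40: 1.
Total: 1 + 21 + 11 + 1 + 5 + 5 + 3 + 1 = 48.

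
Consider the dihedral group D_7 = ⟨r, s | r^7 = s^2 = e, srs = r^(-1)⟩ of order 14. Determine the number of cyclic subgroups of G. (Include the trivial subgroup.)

Group the elements of G by the cyclic subgroup they generate; each cyclic subgroup of order d accounts for φ(d) elements.
Cyclic subgroups by order — order 1: 1; order 2: 7; order 7: 1.
Total: 9.

9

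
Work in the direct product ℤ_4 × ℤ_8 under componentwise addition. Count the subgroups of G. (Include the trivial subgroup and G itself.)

22

|G| = 32, so by Lagrange every subgroup order divides 32. Divisors: 1, 2, 4, 8, 16, 32.
Subgroups by order — order 1: 1; order 2: 3; order 4: 7; order 8: 7; order 16: 3; order 32: 1.
Total: 1 + 3 + 7 + 7 + 3 + 1 = 22.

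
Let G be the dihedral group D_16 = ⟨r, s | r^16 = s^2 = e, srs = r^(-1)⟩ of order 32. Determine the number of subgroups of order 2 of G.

|G| = 32 and 2 | 32, so subgroups of order 2 are possible by Lagrange.
The subgroups of order 2 are: {e, r^10s}; {e, r^11s}; {e, r^12s}; {e, r^13s}; … (17 in all).
So G has 17 subgroups of order 2.

17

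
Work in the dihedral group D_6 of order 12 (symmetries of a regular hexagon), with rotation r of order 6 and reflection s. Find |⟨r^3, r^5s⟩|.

4

|⟨r^3⟩| = 2 and |⟨r^5s⟩| = 2, so |H| is a multiple of lcm(2, 2) = 2 and divides |G| = 12.
Closing under the operation: H = {e, r^3, r^2s, r^5s}, so |H| = 4.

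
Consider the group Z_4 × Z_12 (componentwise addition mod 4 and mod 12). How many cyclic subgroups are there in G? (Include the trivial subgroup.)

A cyclic subgroup of order d is generated by each of its φ(d) elements of order d, so the cyclic subgroups of order d number (#elements of order d)/φ(d).
Cyclic subgroups by order — order 1: 1; order 2: 3; order 3: 1; order 4: 6; order 6: 3; order 12: 6.
Total: 20.

20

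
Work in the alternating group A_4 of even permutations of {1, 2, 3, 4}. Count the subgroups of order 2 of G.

|G| = 12 and 2 | 12, so subgroups of order 2 are possible by Lagrange.
The subgroups of order 2 are: {e, (1 2)(3 4)}; {e, (1 3)(2 4)}; {e, (1 4)(2 3)}.
So G has 3 subgroups of order 2.

3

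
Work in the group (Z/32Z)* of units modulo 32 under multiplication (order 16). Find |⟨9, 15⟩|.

8

|⟨9⟩| = 4 and |⟨15⟩| = 2, so |H| is a multiple of lcm(4, 2) = 4 and divides |G| = 16.
Closing under the operation: H = {1, 7, 9, 15, 17, 23, 25, 31}, so |H| = 8.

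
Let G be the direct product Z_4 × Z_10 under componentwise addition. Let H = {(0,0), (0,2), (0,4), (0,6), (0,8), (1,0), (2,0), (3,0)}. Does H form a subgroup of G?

No

Closure fails: (0,4) + (2,0) = (2,4) ∉ H. So H is not a subgroup.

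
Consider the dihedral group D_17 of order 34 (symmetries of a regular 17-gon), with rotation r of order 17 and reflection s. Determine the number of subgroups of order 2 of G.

|G| = 34 and 2 | 34, so subgroups of order 2 are possible by Lagrange.
The subgroups of order 2 are: {e, r^10s}; {e, r^11s}; {e, r^12s}; {e, r^13s}; … (17 in all).
So G has 17 subgroups of order 2.

17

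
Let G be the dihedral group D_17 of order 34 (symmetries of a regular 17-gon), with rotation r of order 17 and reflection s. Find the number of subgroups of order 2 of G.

17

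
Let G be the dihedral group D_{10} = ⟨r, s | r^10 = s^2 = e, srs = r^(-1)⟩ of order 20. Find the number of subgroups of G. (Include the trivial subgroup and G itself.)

22

|G| = 20, so by Lagrange every subgroup order divides 20. Divisors: 1, 2, 4, 5, 10, 20.
Subgroups by order — order 1: 1; order 2: 11; order 4: 5; order 5: 1; order 10: 3; order 20: 1.
Total: 1 + 11 + 5 + 1 + 3 + 1 = 22.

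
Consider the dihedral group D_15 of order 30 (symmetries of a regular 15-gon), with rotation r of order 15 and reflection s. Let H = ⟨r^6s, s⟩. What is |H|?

10

|⟨r^6s⟩| = 2 and |⟨s⟩| = 2, so |H| is a multiple of lcm(2, 2) = 2 and divides |G| = 30.
Closing under the operation: H = {e, r^3, r^6, r^9, r^12, s, r^3s, r^6s, r^9s, r^12s}, so |H| = 10.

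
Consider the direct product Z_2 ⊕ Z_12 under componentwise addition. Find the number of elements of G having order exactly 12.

8

An element (a,b) has order lcm(ord(a), ord(b)); count pairs with lcm equal to 12.
Enumerating gives 8 such elements.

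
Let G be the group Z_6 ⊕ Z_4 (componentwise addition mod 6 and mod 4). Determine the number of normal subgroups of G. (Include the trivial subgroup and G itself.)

16

G is abelian, so every subgroup is normal.
G has 16 subgroups in total, hence 16 normal subgroups.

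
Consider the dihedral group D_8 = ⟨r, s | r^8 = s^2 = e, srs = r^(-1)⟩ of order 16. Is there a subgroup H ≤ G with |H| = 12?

No

12 does not divide |G| = 16, so by Lagrange no subgroup of order 12 exists.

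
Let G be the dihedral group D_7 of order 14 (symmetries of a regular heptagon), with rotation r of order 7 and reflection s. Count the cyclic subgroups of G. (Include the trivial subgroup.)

9

A cyclic subgroup of order d is generated by each of its φ(d) elements of order d, so the cyclic subgroups of order d number (#elements of order d)/φ(d).
Cyclic subgroups by order — order 1: 1; order 2: 7; order 7: 1.
Total: 9.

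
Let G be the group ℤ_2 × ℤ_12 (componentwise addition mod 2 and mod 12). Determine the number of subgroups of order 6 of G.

3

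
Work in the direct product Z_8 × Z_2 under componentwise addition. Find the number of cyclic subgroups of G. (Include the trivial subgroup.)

8

A cyclic subgroup of order d is generated by each of its φ(d) elements of order d, so the cyclic subgroups of order d number (#elements of order d)/φ(d).
Cyclic subgroups by order — order 1: 1; order 2: 3; order 4: 2; order 8: 2.
Total: 8.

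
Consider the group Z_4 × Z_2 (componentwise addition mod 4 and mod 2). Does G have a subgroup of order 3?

3 does not divide |G| = 8, so by Lagrange no subgroup of order 3 exists.

No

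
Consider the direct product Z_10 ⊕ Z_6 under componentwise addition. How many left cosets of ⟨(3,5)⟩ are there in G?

|⟨(3,5)⟩| = 30 and |G| = 60.
By Lagrange, [G : H] = |G|/|H| = 60/30 = 2.

2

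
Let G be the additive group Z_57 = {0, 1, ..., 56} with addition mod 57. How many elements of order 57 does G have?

In a cyclic group of order 57, the number of elements of order d (for d | 57) is φ(d).
φ(57) = 36.

36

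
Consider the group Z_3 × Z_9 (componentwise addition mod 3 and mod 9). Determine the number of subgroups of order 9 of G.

|G| = 27 and 9 | 27, so subgroups of order 9 are possible by Lagrange.
The subgroups of order 9 are: {(0,0), (0,1), (0,2), (0,3), (0,4), (0,5), (0,6), (0,7), (0,8)}; {(0,0), (0,3), (0,6), (1,0), (1,3), (1,6), (2,0), (2,3), (2,6)}; {(0,0), (0,3), (0,6), (1,1), (1,4), (1,7), (2,2), (2,5), (2,8)}; {(0,0), (0,3), (0,6), (1,2), (1,5), (1,8), (2,1), (2,4), (2,7)}.
So G has 4 subgroups of order 9.

4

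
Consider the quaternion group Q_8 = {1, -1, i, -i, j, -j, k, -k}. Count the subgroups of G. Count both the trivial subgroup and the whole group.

|G| = 8, so by Lagrange every subgroup order divides 8. Divisors: 1, 2, 4, 8.
Subgroups by order — order 1: 1; order 2: 1; order 4: 3; order 8: 1.
Total: 1 + 1 + 3 + 1 = 6.

6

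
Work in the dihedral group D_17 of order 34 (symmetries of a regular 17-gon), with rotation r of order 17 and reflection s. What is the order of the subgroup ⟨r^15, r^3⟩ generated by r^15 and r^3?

17

|⟨r^15⟩| = 17 and |⟨r^3⟩| = 17, so |H| is a multiple of lcm(17, 17) = 17 and divides |G| = 34.
Closing under the operation: H = {e, r, r^2, r^3, r^4, r^5, r^6, r^7, r^8, r^9, r^10, r^11, r^12, r^13, r^14, r^15, r^16}, so |H| = 17.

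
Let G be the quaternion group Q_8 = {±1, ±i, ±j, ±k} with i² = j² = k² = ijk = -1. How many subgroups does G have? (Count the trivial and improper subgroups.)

6

|G| = 8, so by Lagrange every subgroup order divides 8. Divisors: 1, 2, 4, 8.
Subgroups by order — order 1: 1; order 2: 1; order 4: 3; order 8: 1.
Total: 1 + 1 + 3 + 1 = 6.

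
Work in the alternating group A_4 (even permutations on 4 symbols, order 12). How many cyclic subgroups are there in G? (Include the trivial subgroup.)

8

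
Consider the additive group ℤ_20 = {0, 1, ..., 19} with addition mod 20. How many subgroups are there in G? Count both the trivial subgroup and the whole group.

6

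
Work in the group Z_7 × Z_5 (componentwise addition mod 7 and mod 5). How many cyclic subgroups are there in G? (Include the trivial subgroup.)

Group the elements of G by the cyclic subgroup they generate; each cyclic subgroup of order d accounts for φ(d) elements.
Cyclic subgroups by order — order 1: 1; order 5: 1; order 7: 1; order 35: 1.
Total: 4.

4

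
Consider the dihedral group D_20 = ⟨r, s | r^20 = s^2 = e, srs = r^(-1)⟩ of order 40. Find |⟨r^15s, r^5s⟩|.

|⟨r^15s⟩| = 2 and |⟨r^5s⟩| = 2, so |H| is a multiple of lcm(2, 2) = 2 and divides |G| = 40.
Closing under the operation: H = {e, r^10, r^5s, r^15s}, so |H| = 4.

4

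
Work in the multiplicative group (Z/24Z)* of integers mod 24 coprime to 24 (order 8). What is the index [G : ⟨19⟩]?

|⟨19⟩| = 2 and |G| = 8.
By Lagrange, [G : H] = |G|/|H| = 8/2 = 4.

4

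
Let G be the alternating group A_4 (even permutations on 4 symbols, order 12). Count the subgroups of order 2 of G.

|G| = 12 and 2 | 12, so subgroups of order 2 are possible by Lagrange.
The subgroups of order 2 are: {e, (1 2)(3 4)}; {e, (1 3)(2 4)}; {e, (1 4)(2 3)}.
So G has 3 subgroups of order 2.

3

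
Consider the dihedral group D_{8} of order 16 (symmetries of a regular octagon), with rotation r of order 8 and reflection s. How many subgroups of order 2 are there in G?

9

|G| = 16 and 2 | 16, so subgroups of order 2 are possible by Lagrange.
The subgroups of order 2 are: {e, r^2s}; {e, r^3s}; {e, r^4}; {e, r^4s}; … (9 in all).
So G has 9 subgroups of order 2.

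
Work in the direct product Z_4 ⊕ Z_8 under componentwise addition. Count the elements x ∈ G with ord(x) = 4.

An element (a,b) has order lcm(ord(a), ord(b)); count pairs with lcm equal to 4.
Enumerating gives 12 such elements.

12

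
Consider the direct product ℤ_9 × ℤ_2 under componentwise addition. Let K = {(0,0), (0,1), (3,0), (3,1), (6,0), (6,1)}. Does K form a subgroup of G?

|K| = 6 divides |G| = 18, consistent with Lagrange.
K contains the identity, every element's inverse is in K, and K is closed under +: it is a subgroup.
In fact K = ⟨(3,1)⟩.

Yes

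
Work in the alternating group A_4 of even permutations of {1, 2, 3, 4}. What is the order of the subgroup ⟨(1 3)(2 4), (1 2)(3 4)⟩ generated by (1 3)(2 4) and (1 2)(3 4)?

4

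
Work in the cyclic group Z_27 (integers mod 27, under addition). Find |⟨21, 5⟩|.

27

|⟨21⟩| = 9 and |⟨5⟩| = 27, so |H| is a multiple of lcm(9, 27) = 27 and divides |G| = 27.
Closing {21, 5} under the group operation gives all of G, so |H| = 27.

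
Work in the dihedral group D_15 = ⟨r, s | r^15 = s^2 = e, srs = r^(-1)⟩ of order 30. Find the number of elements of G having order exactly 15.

The elements of order 15 are: r, r^2, r^4, r^7, r^8, r^11, r^13, r^14.
That's 8.

8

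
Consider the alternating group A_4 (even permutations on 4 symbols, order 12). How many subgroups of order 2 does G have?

|G| = 12 and 2 | 12, so subgroups of order 2 are possible by Lagrange.
The subgroups of order 2 are: {e, (1 2)(3 4)}; {e, (1 3)(2 4)}; {e, (1 4)(2 3)}.
So G has 3 subgroups of order 2.

3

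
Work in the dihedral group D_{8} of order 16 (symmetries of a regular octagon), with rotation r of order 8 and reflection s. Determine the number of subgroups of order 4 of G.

|G| = 16 and 4 | 16, so subgroups of order 4 are possible by Lagrange.
The subgroups of order 4 are: {e, r^2, r^4, r^6}; {e, r^4, r^2s, r^6s}; {e, r^4, r^3s, r^7s}; {e, r^4, s, r^4s}; … (5 in all).
So G has 5 subgroups of order 4.

5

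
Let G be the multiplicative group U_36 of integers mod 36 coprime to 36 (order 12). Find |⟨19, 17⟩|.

|⟨19⟩| = 2 and |⟨17⟩| = 2, so |H| is a multiple of lcm(2, 2) = 2 and divides |G| = 12.
Closing under the operation: H = {1, 17, 19, 35}, so |H| = 4.

4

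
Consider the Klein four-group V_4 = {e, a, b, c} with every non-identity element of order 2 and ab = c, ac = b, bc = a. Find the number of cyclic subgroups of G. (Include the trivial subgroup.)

Each element a generates a cyclic subgroup ⟨a⟩; distinct elements may generate the same one (a cyclic group of order d has φ(d) generators).
Cyclic subgroups by order — order 1: 1; order 2: 3.
Total: 4.

4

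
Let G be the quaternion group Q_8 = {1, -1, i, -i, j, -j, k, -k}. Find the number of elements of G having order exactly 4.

The elements of order 4 are: i, -i, j, -j, k, -k.
That's 6.

6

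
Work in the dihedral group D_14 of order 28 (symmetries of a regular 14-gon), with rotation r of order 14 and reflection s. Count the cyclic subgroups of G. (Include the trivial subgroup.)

18

A cyclic subgroup of order d is generated by each of its φ(d) elements of order d, so the cyclic subgroups of order d number (#elements of order d)/φ(d).
Cyclic subgroups by order — order 1: 1; order 2: 15; order 7: 1; order 14: 1.
Total: 18.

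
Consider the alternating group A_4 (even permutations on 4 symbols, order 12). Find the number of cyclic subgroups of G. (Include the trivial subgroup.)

8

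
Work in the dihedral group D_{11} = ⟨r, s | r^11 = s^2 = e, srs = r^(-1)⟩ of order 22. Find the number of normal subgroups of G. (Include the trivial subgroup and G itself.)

G has 14 subgroups. Checking conjugation-invariance by order — order 1: 1/1 normal; order 2: 0/11 normal; order 11: 1/1 normal; order 22: 1/1 normal.
Total normal subgroups: 3.

3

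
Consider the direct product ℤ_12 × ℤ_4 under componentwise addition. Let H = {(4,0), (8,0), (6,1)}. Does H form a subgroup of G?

The identity (0,0) ∉ H, so H is not a subgroup.

No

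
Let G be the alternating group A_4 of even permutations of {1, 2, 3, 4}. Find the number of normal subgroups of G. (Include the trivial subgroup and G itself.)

3

G has 10 subgroups. Checking conjugation-invariance by order — order 1: 1/1 normal; order 2: 0/3 normal; order 3: 0/4 normal; order 4: 1/1 normal; order 12: 1/1 normal.
Total normal subgroups: 3.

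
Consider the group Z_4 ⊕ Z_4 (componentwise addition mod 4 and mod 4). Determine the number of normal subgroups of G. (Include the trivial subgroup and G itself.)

G is abelian, so every subgroup is normal.
G has 15 subgroups in total, hence 15 normal subgroups.

15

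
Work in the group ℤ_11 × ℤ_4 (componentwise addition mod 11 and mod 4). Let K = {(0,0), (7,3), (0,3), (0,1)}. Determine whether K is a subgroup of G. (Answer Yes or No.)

No

(7,3) ∈ K but its inverse (4,1) ∉ K, so K is not a subgroup.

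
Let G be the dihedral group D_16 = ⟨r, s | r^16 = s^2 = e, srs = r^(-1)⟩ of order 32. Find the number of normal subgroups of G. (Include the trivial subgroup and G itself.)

8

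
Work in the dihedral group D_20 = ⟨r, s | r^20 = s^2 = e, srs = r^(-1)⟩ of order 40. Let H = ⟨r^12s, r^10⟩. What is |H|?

4

|⟨r^12s⟩| = 2 and |⟨r^10⟩| = 2, so |H| is a multiple of lcm(2, 2) = 2 and divides |G| = 40.
Closing under the operation: H = {e, r^10, r^2s, r^12s}, so |H| = 4.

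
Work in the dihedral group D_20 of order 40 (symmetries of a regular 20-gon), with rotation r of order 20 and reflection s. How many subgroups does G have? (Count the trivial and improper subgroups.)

|G| = 40, so by Lagrange every subgroup order divides 40. Divisors: 1, 2, 4, 5, 8, 10, 20, 40.
Subgroups by order — order 1: 1; order 2: 21; order 4: 11; order 5: 1; order 8: 5; order 10: 5; order 20: 3; order 40: 1.
Total: 1 + 21 + 11 + 1 + 5 + 5 + 3 + 1 = 48.

48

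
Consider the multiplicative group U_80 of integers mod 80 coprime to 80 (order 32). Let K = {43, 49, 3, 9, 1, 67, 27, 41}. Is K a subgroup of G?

Yes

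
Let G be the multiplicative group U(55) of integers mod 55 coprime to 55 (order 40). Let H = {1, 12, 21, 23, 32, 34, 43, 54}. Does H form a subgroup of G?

Yes

|H| = 8 divides |G| = 40, consistent with Lagrange.
H contains the identity, every element's inverse is in H, and H is closed under ·: it is a subgroup.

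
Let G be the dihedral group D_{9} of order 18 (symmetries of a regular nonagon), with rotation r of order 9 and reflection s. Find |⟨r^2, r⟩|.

|⟨r^2⟩| = 9 and |⟨r⟩| = 9, so |H| is a multiple of lcm(9, 9) = 9 and divides |G| = 18.
Closing under the operation: H = {e, r, r^2, r^3, r^4, r^5, r^6, r^7, r^8}, so |H| = 9.

9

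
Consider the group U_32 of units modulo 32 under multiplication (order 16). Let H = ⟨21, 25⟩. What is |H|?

|⟨21⟩| = 8 and |⟨25⟩| = 4, so |H| is a multiple of lcm(8, 4) = 8 and divides |G| = 16.
Closing under the operation: H = {1, 5, 9, 13, 17, 21, 25, 29}, so |H| = 8.

8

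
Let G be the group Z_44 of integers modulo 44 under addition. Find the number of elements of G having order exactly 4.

In a cyclic group of order 44, the number of elements of order d (for d | 44) is φ(d).
φ(4) = 2.

2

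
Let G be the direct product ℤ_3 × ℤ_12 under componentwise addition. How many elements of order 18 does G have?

0

An element (a,b) has order lcm(ord(a), ord(b)); count pairs with lcm equal to 18.
Enumerating gives 0 such elements.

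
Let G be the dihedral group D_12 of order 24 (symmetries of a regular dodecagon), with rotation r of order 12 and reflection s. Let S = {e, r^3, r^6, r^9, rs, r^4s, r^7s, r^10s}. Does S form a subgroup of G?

Yes

|S| = 8 divides |G| = 24, consistent with Lagrange.
S contains the identity, every element's inverse is in S, and S is closed under ·: it is a subgroup.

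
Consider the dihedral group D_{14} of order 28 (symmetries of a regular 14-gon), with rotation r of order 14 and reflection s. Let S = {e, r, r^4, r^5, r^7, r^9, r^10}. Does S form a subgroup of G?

No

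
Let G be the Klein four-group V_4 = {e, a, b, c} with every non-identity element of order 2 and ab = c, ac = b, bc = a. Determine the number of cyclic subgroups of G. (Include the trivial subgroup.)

4

Group the elements of G by the cyclic subgroup they generate; each cyclic subgroup of order d accounts for φ(d) elements.
Cyclic subgroups by order — order 1: 1; order 2: 3.
Total: 4.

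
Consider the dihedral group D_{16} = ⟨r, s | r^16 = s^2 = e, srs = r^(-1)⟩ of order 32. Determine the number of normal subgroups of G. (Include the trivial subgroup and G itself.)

G has 36 subgroups. Checking conjugation-invariance by order — order 1: 1/1 normal; order 2: 1/17 normal; order 4: 1/9 normal; order 8: 1/5 normal; order 16: 3/3 normal; order 32: 1/1 normal.
Total normal subgroups: 8.

8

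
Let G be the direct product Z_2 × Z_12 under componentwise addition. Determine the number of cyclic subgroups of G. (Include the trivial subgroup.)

Each element a generates a cyclic subgroup ⟨a⟩; distinct elements may generate the same one (a cyclic group of order d has φ(d) generators).
Cyclic subgroups by order — order 1: 1; order 2: 3; order 3: 1; order 4: 2; order 6: 3; order 12: 2.
Total: 12.

12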